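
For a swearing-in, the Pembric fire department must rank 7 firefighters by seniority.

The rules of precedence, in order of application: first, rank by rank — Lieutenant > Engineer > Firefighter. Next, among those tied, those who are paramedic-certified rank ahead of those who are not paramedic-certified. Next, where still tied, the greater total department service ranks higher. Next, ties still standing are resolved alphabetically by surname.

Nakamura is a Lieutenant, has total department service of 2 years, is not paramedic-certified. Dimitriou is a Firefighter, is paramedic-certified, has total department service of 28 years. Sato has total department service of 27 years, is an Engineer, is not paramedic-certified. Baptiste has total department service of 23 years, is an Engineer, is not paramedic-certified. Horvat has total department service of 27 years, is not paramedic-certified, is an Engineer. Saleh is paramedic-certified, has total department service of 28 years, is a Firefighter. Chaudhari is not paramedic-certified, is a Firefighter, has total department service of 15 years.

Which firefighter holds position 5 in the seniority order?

Dimitriou

By rank: Nakamura (Lieutenant); then Horvat, Sato and Baptiste (Engineer); then Dimitriou, Saleh and Chaudhari (Firefighter).
Horvat, Sato and Baptiste are each not paramedic-certified, so the next rule applies.
Among Horvat, Sato and Baptiste, by total department service (higher first): Horvat and Sato (27 years) before Baptiste (23 years).
Among Horvat and Sato, alphabetically by surname: Horvat before Sato.
Among Dimitriou, Saleh and Chaudhari, paramedic-certified before not paramedic-certified: Dimitriou and Saleh (paramedic-certified) before Chaudhari (not paramedic-certified).
Dimitriou and Saleh both have total department service 28 years, so the next rule applies.
Among Dimitriou and Saleh, alphabetically by surname: Dimitriou before Saleh.
Order: Nakamura, Horvat, Sato, Baptiste, Dimitriou, Saleh, Chaudhari.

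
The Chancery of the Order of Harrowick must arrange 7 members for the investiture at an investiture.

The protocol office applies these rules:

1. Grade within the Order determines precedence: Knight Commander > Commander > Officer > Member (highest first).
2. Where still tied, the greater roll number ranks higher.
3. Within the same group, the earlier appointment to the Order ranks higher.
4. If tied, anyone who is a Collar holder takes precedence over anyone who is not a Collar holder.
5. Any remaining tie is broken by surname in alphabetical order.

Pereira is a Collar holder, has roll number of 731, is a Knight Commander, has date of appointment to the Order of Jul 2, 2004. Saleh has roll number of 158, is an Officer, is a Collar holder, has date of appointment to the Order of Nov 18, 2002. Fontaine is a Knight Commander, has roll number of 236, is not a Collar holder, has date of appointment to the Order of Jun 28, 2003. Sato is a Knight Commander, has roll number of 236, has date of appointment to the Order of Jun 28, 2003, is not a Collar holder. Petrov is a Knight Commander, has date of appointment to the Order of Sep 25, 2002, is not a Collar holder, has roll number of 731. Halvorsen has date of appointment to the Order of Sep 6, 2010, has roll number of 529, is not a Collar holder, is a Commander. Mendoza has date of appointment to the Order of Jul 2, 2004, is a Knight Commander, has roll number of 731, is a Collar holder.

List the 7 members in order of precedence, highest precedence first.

Petrov, Mendoza, Pereira, Fontaine, Sato, Halvorsen, Saleh

By grade within the Order: Petrov, Mendoza, Pereira, Fontaine and Sato (Knight Commander); then Halvorsen (Commander); then Saleh (Officer).
Among Petrov, Mendoza, Pereira, Fontaine and Sato, by roll number (higher first): Petrov, Mendoza and Pereira (731) before Fontaine and Sato (236).
Among Petrov, Mendoza and Pereira, by date of appointment to the Order (earlier first): Petrov (Sep 25, 2002) before Mendoza and Pereira (Jul 2, 2004).
Mendoza and Pereira are each a Collar holder, so the next rule applies.
Among Mendoza and Pereira, alphabetically by surname: Mendoza before Pereira.
Fontaine and Sato both have date of appointment to the Order Jun 28, 2003, so the next rule applies.
Fontaine and Sato are each not a Collar holder, so the next rule applies.
Among Fontaine and Sato, alphabetically by surname: Fontaine before Sato.
Full order: Petrov, Mendoza, Pereira, Fontaine, Sato, Halvorsen, Saleh.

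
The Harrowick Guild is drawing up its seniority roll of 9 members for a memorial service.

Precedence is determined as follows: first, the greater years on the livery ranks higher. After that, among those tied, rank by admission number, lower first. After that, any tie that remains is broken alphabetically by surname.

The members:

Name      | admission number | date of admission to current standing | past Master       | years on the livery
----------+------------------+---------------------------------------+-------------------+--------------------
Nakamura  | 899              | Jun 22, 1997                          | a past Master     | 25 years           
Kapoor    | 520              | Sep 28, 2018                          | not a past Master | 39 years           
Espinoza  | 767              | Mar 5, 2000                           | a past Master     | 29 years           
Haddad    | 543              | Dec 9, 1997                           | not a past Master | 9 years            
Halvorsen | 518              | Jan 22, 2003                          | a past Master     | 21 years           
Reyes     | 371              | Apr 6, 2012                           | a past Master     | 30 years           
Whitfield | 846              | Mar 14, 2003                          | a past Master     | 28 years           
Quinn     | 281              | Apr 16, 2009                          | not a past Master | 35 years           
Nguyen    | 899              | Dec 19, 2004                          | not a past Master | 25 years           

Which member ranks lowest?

By years on the livery (higher first): Kapoor (39 years); then Quinn (35 years); then Reyes (30 years); then Espinoza (29 years); then Whitfield (28 years); then Nakamura and Nguyen (both 25 years); then Halvorsen (21 years); then Haddad (9 years).
Nakamura and Nguyen both have admission number 899, so the next rule applies.
Among Nakamura and Nguyen, alphabetically by surname: Nakamura before Nguyen.
Order: Kapoor, Quinn, Reyes, Espinoza, Whitfield, Nakamura, Nguyen, Halvorsen, Haddad.

Haddad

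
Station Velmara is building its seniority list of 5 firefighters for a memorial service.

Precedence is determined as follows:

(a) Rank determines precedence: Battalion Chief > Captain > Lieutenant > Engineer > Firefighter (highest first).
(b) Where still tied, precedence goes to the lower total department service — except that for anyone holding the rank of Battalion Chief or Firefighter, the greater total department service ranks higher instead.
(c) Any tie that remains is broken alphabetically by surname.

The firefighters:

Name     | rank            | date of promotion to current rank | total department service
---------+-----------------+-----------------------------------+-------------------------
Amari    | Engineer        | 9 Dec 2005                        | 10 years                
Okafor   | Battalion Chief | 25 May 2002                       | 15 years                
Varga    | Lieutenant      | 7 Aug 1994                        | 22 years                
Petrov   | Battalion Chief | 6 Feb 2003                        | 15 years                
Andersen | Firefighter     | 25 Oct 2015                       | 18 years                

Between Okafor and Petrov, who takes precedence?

Okafor

By rank: Okafor and Petrov (Battalion Chief); then Varga (Lieutenant); then Amari (Engineer); then Andersen (Firefighter).
Okafor and Petrov both have total department service 15 years, so the next rule applies.
Among Okafor and Petrov, alphabetically by surname: Okafor before Petrov.
So Okafor takes precedence.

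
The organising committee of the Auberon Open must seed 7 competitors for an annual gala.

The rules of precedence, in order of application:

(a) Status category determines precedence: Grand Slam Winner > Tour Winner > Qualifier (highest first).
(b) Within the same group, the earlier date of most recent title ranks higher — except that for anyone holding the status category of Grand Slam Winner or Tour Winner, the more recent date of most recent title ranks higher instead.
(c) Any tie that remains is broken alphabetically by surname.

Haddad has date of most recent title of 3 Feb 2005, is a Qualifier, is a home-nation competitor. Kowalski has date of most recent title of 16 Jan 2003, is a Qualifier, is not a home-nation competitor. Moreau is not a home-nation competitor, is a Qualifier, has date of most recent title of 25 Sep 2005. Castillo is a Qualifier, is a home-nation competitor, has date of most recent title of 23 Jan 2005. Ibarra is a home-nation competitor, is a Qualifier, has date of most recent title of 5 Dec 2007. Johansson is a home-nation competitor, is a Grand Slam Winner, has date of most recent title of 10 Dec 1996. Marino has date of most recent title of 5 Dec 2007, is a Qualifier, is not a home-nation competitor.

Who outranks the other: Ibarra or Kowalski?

Kowalski

By status category: Johansson (Grand Slam Winner); then Kowalski, Castillo, Haddad, Moreau, Ibarra and Marino (Qualifier).
Among Kowalski, Castillo, Haddad, Moreau, Ibarra and Marino, by date of most recent title (earlier first): Kowalski (16 Jan 2003) before Castillo (23 Jan 2005) before Haddad (3 Feb 2005) before Moreau (25 Sep 2005) before Ibarra and Marino (5 Dec 2007).
Among Ibarra and Marino, alphabetically by surname: Ibarra before Marino.
So Kowalski takes precedence.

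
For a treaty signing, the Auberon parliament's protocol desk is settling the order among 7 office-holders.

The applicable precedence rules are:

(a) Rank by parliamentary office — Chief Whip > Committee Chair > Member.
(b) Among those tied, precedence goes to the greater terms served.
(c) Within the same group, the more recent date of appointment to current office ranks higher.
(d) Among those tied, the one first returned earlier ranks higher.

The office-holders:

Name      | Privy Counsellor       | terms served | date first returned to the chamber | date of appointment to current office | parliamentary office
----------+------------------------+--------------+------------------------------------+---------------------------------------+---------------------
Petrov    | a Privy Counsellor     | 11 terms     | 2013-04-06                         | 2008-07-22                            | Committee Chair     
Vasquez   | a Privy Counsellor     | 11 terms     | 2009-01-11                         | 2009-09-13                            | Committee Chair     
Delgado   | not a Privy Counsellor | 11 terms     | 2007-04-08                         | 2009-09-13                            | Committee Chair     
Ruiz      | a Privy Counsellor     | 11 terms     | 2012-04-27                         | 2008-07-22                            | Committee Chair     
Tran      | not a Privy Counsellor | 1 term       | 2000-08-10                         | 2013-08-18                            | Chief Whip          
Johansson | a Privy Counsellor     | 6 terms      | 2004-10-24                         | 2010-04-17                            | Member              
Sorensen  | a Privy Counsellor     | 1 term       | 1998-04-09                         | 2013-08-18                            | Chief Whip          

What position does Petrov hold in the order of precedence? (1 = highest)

6

By parliamentary office: Sorensen and Tran (Chief Whip); then Delgado, Vasquez, Ruiz and Petrov (Committee Chair); then Johansson (Member).
Sorensen and Tran both have terms served 1 term, so the next rule applies.
Sorensen and Tran both have date of appointment to current office 2013-08-18, so the next rule applies.
Among Sorensen and Tran, by date first returned to the chamber (earlier first): Sorensen (1998-04-09) before Tran (2000-08-10).
Delgado, Vasquez, Ruiz and Petrov all have terms served 11 terms, so the next rule applies.
Among Delgado, Vasquez, Ruiz and Petrov, by date of appointment to current office (later first): Delgado and Vasquez (2009-09-13) before Ruiz and Petrov (2008-07-22).
Among Delgado and Vasquez, by date first returned to the chamber (earlier first): Delgado (2007-04-08) before Vasquez (2009-01-11).
Among Ruiz and Petrov, by date first returned to the chamber (earlier first): Ruiz (2012-04-27) before Petrov (2013-04-06).
Order: Sorensen, Tran, Delgado, Vasquez, Ruiz, Petrov, Johansson. So position 6.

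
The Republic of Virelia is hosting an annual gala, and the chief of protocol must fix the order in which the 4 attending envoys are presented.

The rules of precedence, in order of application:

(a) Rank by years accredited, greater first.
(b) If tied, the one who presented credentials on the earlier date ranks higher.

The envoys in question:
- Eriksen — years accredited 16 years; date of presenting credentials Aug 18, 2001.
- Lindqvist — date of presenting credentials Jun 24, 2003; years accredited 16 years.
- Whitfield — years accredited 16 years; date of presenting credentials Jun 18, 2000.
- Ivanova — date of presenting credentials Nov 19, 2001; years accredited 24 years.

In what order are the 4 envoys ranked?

Ivanova, Whitfield, Eriksen, Lindqvist

By years accredited (higher first): Ivanova (24 years); then Whitfield, Eriksen and Lindqvist (each 16 years).
Among Whitfield, Eriksen and Lindqvist, by date of presenting credentials (earlier first): Whitfield (Jun 18, 2000) before Eriksen (Aug 18, 2001) before Lindqvist (Jun 24, 2003).
Full order: Ivanova, Whitfield, Eriksen, Lindqvist.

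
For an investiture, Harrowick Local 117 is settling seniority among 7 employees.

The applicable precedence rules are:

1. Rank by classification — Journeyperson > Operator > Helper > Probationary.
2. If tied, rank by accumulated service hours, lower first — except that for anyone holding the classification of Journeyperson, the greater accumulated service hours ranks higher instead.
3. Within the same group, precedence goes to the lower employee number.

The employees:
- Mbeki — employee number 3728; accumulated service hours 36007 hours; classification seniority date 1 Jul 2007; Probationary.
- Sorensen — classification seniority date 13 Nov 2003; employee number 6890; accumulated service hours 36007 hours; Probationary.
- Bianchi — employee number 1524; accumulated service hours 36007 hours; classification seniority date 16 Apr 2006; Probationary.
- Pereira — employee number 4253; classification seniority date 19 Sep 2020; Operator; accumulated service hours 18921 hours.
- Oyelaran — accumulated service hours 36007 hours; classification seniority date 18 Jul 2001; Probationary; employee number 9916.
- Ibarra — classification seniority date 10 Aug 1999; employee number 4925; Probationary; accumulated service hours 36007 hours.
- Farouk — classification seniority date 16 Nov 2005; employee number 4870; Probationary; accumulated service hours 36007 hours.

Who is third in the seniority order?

Mbeki

By classification: Pereira (Operator); then Bianchi, Mbeki, Farouk, Ibarra, Sorensen and Oyelaran (Probationary).
Bianchi, Mbeki, Farouk, Ibarra, Sorensen and Oyelaran all have accumulated service hours 36007 hours, so the next rule applies.
Among Bianchi, Mbeki, Farouk, Ibarra, Sorensen and Oyelaran, by employee number (lower first): Bianchi (1524) before Mbeki (3728) before Farouk (4870) before Ibarra (4925) before Sorensen (6890) before Oyelaran (9916).
Order: Pereira, Bianchi, Mbeki, Farouk, Ibarra, Sorensen, Oyelaran.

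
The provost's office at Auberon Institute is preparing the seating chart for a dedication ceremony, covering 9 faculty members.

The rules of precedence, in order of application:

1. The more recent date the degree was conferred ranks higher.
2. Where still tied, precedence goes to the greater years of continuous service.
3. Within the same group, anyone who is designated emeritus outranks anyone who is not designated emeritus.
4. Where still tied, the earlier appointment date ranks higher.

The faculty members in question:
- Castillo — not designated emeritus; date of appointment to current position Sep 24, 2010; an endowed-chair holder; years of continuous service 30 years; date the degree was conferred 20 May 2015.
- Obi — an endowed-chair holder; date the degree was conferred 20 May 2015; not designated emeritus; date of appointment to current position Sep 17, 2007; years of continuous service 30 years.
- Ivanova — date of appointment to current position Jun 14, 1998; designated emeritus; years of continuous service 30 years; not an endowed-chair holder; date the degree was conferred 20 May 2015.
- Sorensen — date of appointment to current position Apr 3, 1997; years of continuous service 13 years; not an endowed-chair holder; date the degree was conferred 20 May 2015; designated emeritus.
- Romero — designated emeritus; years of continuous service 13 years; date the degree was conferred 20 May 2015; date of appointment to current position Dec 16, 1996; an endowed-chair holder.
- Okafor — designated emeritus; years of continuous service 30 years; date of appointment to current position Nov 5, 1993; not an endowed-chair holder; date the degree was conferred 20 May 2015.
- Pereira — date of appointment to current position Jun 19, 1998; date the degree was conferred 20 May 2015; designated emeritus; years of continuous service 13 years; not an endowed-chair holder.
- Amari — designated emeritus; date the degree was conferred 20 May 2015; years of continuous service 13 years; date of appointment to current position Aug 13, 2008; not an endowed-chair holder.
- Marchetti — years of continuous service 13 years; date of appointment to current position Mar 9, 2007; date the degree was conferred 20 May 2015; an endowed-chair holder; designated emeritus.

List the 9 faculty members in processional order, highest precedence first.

Okafor, Ivanova, Obi, Castillo, Romero, Sorensen, Pereira, Marchetti, Amari

By date the degree was conferred (later first): Okafor, Ivanova, Obi, Castillo, Romero, Sorensen, Pereira, Marchetti and Amari (each 20 May 2015).
Among Okafor, Ivanova, Obi, Castillo, Romero, Sorensen, Pereira, Marchetti and Amari, by years of continuous service (higher first): Okafor, Ivanova, Obi and Castillo (30 years) before Romero, Sorensen, Pereira, Marchetti and Amari (13 years).
Among Okafor, Ivanova, Obi and Castillo, designated emeritus before not designated emeritus: Okafor and Ivanova (designated emeritus) before Obi and Castillo (not designated emeritus).
Among Okafor and Ivanova, by date of appointment to current position (earlier first): Okafor (Nov 5, 1993) before Ivanova (Jun 14, 1998).
Among Obi and Castillo, by date of appointment to current position (earlier first): Obi (Sep 17, 2007) before Castillo (Sep 24, 2010).
Romero, Sorensen, Pereira, Marchetti and Amari are each designated emeritus, so the next rule applies.
Among Romero, Sorensen, Pereira, Marchetti and Amari, by date of appointment to current position (earlier first): Romero (Dec 16, 1996) before Sorensen (Apr 3, 1997) before Pereira (Jun 19, 1998) before Marchetti (Mar 9, 2007) before Amari (Aug 13, 2008).
Full order: Okafor, Ivanova, Obi, Castillo, Romero, Sorensen, Pereira, Marchetti, Amari.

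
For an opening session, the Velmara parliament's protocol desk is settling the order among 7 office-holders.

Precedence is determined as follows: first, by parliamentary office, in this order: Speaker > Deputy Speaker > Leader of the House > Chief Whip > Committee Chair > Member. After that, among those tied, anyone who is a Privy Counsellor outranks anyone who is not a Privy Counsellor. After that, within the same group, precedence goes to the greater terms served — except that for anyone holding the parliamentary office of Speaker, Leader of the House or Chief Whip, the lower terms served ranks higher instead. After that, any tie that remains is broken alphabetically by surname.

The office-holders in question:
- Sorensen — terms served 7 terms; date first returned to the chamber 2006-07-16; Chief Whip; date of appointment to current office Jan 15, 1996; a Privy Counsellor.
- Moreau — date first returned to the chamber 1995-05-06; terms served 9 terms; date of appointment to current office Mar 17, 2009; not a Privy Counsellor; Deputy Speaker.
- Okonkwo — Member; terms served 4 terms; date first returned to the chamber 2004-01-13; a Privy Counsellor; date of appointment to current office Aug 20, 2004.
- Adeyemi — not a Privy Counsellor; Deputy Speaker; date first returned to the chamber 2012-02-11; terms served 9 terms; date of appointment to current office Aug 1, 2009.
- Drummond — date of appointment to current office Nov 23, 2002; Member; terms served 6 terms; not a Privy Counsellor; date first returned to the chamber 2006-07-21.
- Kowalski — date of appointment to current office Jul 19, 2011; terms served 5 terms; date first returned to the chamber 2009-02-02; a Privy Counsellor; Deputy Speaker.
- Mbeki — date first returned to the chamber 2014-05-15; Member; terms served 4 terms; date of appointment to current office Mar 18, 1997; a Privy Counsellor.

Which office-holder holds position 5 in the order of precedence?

Mbeki

By parliamentary office: Kowalski, Adeyemi and Moreau (Deputy Speaker); then Sorensen (Chief Whip); then Mbeki, Okonkwo and Drummond (Member).
Among Kowalski, Adeyemi and Moreau, a Privy Counsellor before not a Privy Counsellor: Kowalski (a Privy Counsellor) before Adeyemi and Moreau (not a Privy Counsellor).
Adeyemi and Moreau both have terms served 9 terms, so the next rule applies.
Among Adeyemi and Moreau, alphabetically by surname: Adeyemi before Moreau.
Among Mbeki, Okonkwo and Drummond, a Privy Counsellor before not a Privy Counsellor: Mbeki and Okonkwo (a Privy Counsellor) before Drummond (not a Privy Counsellor).
Mbeki and Okonkwo both have terms served 4 terms, so the next rule applies.
Among Mbeki and Okonkwo, alphabetically by surname: Mbeki before Okonkwo.
Order: Kowalski, Adeyemi, Moreau, Sorensen, Mbeki, Okonkwo, Drummond.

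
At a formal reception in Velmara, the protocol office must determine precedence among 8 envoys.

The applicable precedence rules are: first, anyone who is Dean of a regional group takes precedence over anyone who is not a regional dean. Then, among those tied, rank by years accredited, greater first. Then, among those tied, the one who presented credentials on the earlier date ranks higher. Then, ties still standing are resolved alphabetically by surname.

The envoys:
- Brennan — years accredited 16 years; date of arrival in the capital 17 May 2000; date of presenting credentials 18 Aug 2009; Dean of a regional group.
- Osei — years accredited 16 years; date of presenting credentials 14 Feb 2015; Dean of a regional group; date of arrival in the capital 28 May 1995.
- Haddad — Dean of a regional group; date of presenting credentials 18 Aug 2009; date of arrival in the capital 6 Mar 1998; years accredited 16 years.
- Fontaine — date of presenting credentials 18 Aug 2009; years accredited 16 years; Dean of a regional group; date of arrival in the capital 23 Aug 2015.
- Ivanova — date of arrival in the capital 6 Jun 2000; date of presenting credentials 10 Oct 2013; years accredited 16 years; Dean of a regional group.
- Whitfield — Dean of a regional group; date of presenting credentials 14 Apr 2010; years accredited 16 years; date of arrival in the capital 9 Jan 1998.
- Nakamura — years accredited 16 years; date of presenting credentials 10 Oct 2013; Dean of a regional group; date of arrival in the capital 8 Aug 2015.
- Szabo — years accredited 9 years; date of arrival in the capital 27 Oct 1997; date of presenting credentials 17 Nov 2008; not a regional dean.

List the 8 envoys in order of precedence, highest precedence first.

Brennan, Fontaine, Haddad, Whitfield, Ivanova, Nakamura, Osei, Szabo

By the first rule: Brennan, Fontaine, Haddad, Whitfield, Ivanova, Nakamura and Osei (each Dean of a regional group); then Szabo (not a regional dean).
Brennan, Fontaine, Haddad, Whitfield, Ivanova, Nakamura and Osei all have years accredited 16 years, so the next rule applies.
Among Brennan, Fontaine, Haddad, Whitfield, Ivanova, Nakamura and Osei, by date of presenting credentials (earlier first): Brennan, Fontaine and Haddad (18 Aug 2009) before Whitfield (14 Apr 2010) before Ivanova and Nakamura (10 Oct 2013) before Osei (14 Feb 2015).
Among Brennan, Fontaine and Haddad, alphabetically by surname: Brennan before Fontaine before Haddad.
Among Ivanova and Nakamura, alphabetically by surname: Ivanova before Nakamura.
Full order: Brennan, Fontaine, Haddad, Whitfield, Ivanova, Nakamura, Osei, Szabo.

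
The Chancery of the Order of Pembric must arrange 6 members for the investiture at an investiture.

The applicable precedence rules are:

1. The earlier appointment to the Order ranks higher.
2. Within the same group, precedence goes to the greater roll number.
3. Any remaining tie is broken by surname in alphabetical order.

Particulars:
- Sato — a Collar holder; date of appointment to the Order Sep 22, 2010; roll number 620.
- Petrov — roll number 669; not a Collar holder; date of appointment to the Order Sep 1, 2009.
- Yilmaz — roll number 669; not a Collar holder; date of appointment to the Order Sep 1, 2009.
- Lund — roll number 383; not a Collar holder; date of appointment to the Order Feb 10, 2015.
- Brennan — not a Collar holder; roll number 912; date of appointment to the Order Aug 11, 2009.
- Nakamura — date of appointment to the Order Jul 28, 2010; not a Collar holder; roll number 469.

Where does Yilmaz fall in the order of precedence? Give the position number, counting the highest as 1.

3

By date of appointment to the Order (earlier first): Brennan (Aug 11, 2009); then Petrov and Yilmaz (both Sep 1, 2009); then Nakamura (Jul 28, 2010); then Sato (Sep 22, 2010); then Lund (Feb 10, 2015).
Petrov and Yilmaz both have roll number 669, so the next rule applies.
Among Petrov and Yilmaz, alphabetically by surname: Petrov before Yilmaz.
Order: Brennan, Petrov, Yilmaz, Nakamura, Sato, Lund. So position 3.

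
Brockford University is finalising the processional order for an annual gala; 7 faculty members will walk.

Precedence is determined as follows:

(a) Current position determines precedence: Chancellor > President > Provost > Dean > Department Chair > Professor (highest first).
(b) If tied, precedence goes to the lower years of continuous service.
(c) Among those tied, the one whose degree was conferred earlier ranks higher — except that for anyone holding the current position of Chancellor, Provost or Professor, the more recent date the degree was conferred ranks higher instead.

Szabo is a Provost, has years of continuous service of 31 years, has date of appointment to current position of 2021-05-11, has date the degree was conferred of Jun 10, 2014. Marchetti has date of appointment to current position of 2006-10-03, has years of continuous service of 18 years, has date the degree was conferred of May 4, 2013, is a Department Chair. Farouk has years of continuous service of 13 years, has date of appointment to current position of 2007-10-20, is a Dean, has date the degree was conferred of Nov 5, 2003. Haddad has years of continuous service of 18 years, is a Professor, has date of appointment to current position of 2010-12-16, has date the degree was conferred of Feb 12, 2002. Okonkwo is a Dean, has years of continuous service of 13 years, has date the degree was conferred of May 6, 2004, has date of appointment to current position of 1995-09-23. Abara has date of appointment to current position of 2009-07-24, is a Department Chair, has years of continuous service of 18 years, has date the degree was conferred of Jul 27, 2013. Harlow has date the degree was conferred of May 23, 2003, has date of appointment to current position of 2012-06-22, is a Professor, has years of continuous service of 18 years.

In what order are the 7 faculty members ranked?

Szabo, Farouk, Okonkwo, Marchetti, Abara, Harlow, Haddad

By current position: Szabo (Provost); then Farouk and Okonkwo (Dean); then Marchetti and Abara (Department Chair); then Harlow and Haddad (Professor).
Farouk and Okonkwo both have years of continuous service 13 years, so the next rule applies.
Among Farouk and Okonkwo, by date the degree was conferred (earlier first): Farouk (Nov 5, 2003) before Okonkwo (May 6, 2004).
Marchetti and Abara both have years of continuous service 18 years, so the next rule applies.
Among Marchetti and Abara, by date the degree was conferred (earlier first): Marchetti (May 4, 2013) before Abara (Jul 27, 2013).
Harlow and Haddad both have years of continuous service 18 years, so the next rule applies.
Among Harlow and Haddad, by date the degree was conferred (later first) (reversed rule for this group): Harlow (May 23, 2003) before Haddad (Feb 12, 2002).
Full order: Szabo, Farouk, Okonkwo, Marchetti, Abara, Harlow, Haddad.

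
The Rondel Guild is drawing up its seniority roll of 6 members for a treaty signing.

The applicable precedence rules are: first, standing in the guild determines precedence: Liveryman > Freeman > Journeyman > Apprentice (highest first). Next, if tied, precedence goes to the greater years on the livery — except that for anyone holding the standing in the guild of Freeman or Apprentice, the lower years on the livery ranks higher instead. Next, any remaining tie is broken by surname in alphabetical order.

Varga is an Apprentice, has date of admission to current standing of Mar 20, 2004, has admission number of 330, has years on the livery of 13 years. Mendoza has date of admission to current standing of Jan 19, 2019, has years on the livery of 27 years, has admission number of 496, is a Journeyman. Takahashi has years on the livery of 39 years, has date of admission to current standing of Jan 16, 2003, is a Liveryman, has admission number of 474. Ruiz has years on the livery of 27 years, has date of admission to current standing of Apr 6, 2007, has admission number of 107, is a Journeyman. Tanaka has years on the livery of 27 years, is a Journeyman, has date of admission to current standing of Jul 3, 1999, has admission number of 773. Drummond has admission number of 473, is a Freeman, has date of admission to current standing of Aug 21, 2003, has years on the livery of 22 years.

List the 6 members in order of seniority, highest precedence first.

By standing in the guild: Takahashi (Liveryman); then Drummond (Freeman); then Mendoza, Ruiz and Tanaka (Journeyman); then Varga (Apprentice).
Mendoza, Ruiz and Tanaka all have years on the livery 27 years, so the next rule applies.
Among Mendoza, Ruiz and Tanaka, alphabetically by surname: Mendoza before Ruiz before Tanaka.
Full order: Takahashi, Drummond, Mendoza, Ruiz, Tanaka, Varga.

Takahashi, Drummond, Mendoza, Ruiz, Tanaka, Varga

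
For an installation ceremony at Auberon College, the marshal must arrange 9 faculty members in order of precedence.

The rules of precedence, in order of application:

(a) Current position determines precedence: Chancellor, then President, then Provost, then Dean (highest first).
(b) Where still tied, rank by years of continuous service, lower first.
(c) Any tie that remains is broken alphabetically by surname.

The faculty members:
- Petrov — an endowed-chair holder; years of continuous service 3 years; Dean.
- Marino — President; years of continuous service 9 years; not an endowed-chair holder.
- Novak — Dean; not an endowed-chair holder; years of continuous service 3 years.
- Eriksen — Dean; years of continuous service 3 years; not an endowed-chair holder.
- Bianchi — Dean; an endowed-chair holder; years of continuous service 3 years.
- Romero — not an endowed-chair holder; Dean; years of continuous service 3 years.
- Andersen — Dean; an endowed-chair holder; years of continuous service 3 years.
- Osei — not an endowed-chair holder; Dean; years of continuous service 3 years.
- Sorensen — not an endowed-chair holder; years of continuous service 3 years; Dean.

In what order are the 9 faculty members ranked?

By current position: Marino (President); then Andersen, Bianchi, Eriksen, Novak, Osei, Petrov, Romero and Sorensen (Dean).
Andersen, Bianchi, Eriksen, Novak, Osei, Petrov, Romero and Sorensen all have years of continuous service 3 years, so the next rule applies.
Among Andersen, Bianchi, Eriksen, Novak, Osei, Petrov, Romero and Sorensen, alphabetically by surname: Andersen before Bianchi before Eriksen before Novak before Osei before Petrov before Romero before Sorensen.
Full order: Marino, Andersen, Bianchi, Eriksen, Novak, Osei, Petrov, Romero, Sorensen.

Marino, Andersen, Bianchi, Eriksen, Novak, Osei, Petrov, Romero, Sorensen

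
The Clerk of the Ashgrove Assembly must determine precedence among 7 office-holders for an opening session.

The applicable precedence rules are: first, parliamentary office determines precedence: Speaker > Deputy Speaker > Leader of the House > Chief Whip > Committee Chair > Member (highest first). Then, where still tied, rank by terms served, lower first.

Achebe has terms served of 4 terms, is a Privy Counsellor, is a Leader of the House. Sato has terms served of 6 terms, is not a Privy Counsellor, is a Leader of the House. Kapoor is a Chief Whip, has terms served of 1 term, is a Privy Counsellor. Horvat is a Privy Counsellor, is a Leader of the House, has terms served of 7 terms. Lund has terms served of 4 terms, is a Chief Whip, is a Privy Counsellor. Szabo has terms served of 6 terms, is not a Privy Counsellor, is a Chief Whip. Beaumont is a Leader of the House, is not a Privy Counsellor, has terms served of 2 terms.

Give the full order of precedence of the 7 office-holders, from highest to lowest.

By parliamentary office: Beaumont, Achebe, Sato and Horvat (Leader of the House); then Kapoor, Lund and Szabo (Chief Whip).
Among Beaumont, Achebe, Sato and Horvat, by terms served (lower first): Beaumont (2 terms) before Achebe (4 terms) before Sato (6 terms) before Horvat (7 terms).
Among Kapoor, Lund and Szabo, by terms served (lower first): Kapoor (1 term) before Lund (4 terms) before Szabo (6 terms).
Full order: Beaumont, Achebe, Sato, Horvat, Kapoor, Lund, Szabo.

Beaumont, Achebe, Sato, Horvat, Kapoor, Lund, Szabo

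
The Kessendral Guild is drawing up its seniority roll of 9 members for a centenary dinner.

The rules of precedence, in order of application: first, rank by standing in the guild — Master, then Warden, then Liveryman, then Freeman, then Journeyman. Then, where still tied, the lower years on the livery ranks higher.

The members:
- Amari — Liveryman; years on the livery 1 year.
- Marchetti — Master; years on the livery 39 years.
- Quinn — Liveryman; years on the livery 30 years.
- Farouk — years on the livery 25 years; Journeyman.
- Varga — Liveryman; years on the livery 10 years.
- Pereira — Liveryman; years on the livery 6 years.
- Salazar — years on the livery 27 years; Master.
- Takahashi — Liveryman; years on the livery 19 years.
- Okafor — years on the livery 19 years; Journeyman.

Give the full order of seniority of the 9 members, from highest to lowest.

Salazar, Marchetti, Amari, Pereira, Varga, Takahashi, Quinn, Okafor, Farouk

By standing in the guild: Salazar and Marchetti (Master); then Amari, Pereira, Varga, Takahashi and Quinn (Liveryman); then Okafor and Farouk (Journeyman).
Among Salazar and Marchetti, by years on the livery (lower first): Salazar (27 years) before Marchetti (39 years).
Among Amari, Pereira, Varga, Takahashi and Quinn, by years on the livery (lower first): Amari (1 year) before Pereira (6 years) before Varga (10 years) before Takahashi (19 years) before Quinn (30 years).
Among Okafor and Farouk, by years on the livery (lower first): Okafor (19 years) before Farouk (25 years).
Full order: Salazar, Marchetti, Amari, Pereira, Varga, Takahashi, Quinn, Okafor, Farouk.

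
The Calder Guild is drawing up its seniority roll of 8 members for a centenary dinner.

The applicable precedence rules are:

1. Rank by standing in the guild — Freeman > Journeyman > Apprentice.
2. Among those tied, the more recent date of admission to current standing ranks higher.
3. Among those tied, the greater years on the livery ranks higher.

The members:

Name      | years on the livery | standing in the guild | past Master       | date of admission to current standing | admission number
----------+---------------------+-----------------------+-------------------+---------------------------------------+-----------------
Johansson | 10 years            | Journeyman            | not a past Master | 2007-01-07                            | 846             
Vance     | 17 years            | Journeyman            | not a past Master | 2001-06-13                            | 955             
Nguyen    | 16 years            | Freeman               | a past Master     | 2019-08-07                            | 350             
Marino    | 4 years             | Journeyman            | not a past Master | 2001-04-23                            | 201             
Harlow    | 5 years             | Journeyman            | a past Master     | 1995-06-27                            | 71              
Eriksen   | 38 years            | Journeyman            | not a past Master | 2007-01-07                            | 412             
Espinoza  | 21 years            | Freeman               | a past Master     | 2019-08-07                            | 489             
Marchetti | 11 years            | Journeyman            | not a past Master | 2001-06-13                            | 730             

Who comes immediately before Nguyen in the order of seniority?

Espinoza

By standing in the guild: Espinoza and Nguyen (Freeman); then Eriksen, Johansson, Vance, Marchetti, Marino and Harlow (Journeyman).
Espinoza and Nguyen both have date of admission to current standing 2019-08-07, so the next rule applies.
Among Espinoza and Nguyen, by years on the livery (higher first): Espinoza (21 years) before Nguyen (16 years).
Among Eriksen, Johansson, Vance, Marchetti, Marino and Harlow, by date of admission to current standing (later first): Eriksen and Johansson (2007-01-07) before Vance and Marchetti (2001-06-13) before Marino (2001-04-23) before Harlow (1995-06-27).
Among Eriksen and Johansson, by years on the livery (higher first): Eriksen (38 years) before Johansson (10 years).
Among Vance and Marchetti, by years on the livery (higher first): Vance (17 years) before Marchetti (11 years).
Order: Espinoza, Nguyen, Eriksen, Johansson, Vance, Marchetti, Marino, Harlow.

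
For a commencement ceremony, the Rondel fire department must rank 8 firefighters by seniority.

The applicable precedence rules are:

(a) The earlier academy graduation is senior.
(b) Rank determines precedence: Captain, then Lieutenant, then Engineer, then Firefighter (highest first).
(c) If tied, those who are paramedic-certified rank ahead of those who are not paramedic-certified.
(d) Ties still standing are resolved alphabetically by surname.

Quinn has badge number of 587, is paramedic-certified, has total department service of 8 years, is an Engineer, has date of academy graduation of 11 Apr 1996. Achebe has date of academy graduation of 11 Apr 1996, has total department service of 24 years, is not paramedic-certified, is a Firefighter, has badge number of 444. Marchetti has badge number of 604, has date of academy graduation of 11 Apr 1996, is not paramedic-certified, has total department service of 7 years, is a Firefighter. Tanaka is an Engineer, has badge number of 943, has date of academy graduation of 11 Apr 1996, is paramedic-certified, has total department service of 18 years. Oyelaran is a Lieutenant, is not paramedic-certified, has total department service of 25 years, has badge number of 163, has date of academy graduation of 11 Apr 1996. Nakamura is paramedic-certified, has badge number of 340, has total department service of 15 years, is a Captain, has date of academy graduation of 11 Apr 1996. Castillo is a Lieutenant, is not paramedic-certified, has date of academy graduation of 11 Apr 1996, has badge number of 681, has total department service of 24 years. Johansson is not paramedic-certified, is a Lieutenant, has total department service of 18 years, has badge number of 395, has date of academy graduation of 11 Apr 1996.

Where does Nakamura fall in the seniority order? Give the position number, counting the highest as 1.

By date of academy graduation (earlier first): Nakamura, Castillo, Johansson, Oyelaran, Quinn, Tanaka, Achebe and Marchetti (each 11 Apr 1996).
Among Nakamura, Castillo, Johansson, Oyelaran, Quinn, Tanaka, Achebe and Marchetti, by rank: Nakamura (Captain) before Castillo, Johansson and Oyelaran (Lieutenant) before Quinn and Tanaka (Engineer) before Achebe and Marchetti (Firefighter).
Castillo, Johansson and Oyelaran are each not paramedic-certified, so the next rule applies.
Among Castillo, Johansson and Oyelaran, alphabetically by surname: Castillo before Johansson before Oyelaran.
Quinn and Tanaka are each paramedic-certified, so the next rule applies.
Among Quinn and Tanaka, alphabetically by surname: Quinn before Tanaka.
Achebe and Marchetti are each not paramedic-certified, so the next rule applies.
Among Achebe and Marchetti, alphabetically by surname: Achebe before Marchetti.
Order: Nakamura, Castillo, Johansson, Oyelaran, Quinn, Tanaka, Achebe, Marchetti. So position 1.

1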